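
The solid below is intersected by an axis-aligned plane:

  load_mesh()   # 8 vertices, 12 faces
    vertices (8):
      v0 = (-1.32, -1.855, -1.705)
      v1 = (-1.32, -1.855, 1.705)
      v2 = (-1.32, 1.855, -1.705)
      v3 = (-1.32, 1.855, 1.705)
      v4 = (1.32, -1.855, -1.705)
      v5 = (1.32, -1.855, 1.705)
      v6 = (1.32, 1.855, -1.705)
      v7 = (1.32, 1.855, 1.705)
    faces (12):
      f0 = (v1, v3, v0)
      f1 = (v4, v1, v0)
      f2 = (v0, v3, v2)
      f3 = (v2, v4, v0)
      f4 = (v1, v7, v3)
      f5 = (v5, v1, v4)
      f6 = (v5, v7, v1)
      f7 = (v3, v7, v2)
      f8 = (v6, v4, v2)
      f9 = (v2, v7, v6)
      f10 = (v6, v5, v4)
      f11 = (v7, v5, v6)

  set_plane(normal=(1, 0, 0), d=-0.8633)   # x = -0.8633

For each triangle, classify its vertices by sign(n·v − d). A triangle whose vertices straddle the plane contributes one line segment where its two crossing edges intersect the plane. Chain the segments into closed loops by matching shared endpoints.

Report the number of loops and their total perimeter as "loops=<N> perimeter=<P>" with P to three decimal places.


loops=1 perimeter=14.240

Straddling triangles (8 of 12):
  (v4,v1,v0) [+--] → (-0.8633, -1.855, 1.1151)–(-0.8633, -1.855, -1.705)  len=2.8201
  (v2,v4,v0) [-+-] → (-0.8633, 1.2132, -1.705)–(-0.8633, -1.855, -1.705)  len=3.0682
  (v1,v7,v3) [-+-] → (-0.8633, -1.2132, 1.705)–(-0.8633, 1.855, 1.705)  len=3.0682
  (v5,v1,v4) [+-+] → (-0.8633, -1.855, 1.705)–(-0.8633, -1.855, 1.1151)  len=0.5899
  (v5,v7,v1) [++-] → (-0.8633, -1.2132, 1.705)–(-0.8633, -1.855, 1.705)  len=0.6418
  (v3,v7,v2) [-+-] → (-0.8633, 1.855, 1.705)–(-0.8633, 1.855, -1.1151)  len=2.8201
  (v6,v4,v2) [++-] → (-0.8633, 1.2132, -1.705)–(-0.8633, 1.855, -1.705)  len=0.6418
  (v2,v7,v6) [-++] → (-0.8633, 1.855, -1.1151)–(-0.8633, 1.855, -1.705)  len=0.5899

Chained into 1 loop(s):
  loop 1: 8 segments, perimeter = 14.2400
Total perimeter = 14.240


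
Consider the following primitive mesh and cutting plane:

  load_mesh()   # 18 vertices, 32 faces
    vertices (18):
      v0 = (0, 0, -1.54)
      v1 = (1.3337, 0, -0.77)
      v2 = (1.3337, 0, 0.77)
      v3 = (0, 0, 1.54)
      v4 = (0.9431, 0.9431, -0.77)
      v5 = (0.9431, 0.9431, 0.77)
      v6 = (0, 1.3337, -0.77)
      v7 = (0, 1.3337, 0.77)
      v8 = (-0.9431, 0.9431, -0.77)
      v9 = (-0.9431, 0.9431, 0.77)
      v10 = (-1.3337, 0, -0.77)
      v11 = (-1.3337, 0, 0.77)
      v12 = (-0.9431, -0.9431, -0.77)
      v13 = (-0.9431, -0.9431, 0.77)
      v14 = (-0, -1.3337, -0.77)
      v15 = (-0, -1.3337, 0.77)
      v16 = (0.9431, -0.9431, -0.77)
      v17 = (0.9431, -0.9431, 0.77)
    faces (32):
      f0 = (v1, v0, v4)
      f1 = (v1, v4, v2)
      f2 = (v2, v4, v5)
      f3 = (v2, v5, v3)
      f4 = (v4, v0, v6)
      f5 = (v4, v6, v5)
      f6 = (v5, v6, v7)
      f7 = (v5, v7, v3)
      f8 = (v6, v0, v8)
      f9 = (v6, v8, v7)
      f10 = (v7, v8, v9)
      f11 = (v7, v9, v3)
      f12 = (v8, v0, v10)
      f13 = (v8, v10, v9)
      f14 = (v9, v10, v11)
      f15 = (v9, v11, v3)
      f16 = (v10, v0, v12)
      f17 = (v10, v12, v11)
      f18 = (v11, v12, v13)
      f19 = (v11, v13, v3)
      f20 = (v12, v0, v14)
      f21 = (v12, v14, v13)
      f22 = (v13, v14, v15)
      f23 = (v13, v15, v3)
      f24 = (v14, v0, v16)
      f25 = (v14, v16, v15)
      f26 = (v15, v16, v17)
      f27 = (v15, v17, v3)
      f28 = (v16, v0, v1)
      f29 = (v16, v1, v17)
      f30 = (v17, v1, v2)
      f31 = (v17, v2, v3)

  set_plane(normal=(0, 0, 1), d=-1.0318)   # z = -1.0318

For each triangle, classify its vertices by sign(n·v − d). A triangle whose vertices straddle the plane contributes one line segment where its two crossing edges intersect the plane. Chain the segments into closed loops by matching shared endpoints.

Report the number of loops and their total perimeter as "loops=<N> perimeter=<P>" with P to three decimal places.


loops=1 perimeter=5.390

Straddling triangles (8 of 32):
  (v1,v0,v4) [+-+] → (0.880242, 0, -1.0318)–(0.622446, 0.622446, -1.0318)  len=0.6737
  (v4,v0,v6) [+-+] → (0.622446, 0.622446, -1.0318)–(0, 0.880242, -1.0318)  len=0.6737
  (v6,v0,v8) [+-+] → (0, 0.880242, -1.0318)–(-0.622446, 0.622446, -1.0318)  len=0.6737
  (v8,v0,v10) [+-+] → (-0.622446, 0.622446, -1.0318)–(-0.880242, 0, -1.0318)  len=0.6737
  (v10,v0,v12) [+-+] → (-0.880242, 0, -1.0318)–(-0.622446, -0.622446, -1.0318)  len=0.6737
  (v12,v0,v14) [+-+] → (-0.622446, -0.622446, -1.0318)–(0, -0.880242, -1.0318)  len=0.6737
  (v14,v0,v16) [+-+] → (0, -0.880242, -1.0318)–(0.622446, -0.622446, -1.0318)  len=0.6737
  (v16,v0,v1) [+-+] → (0.622446, -0.622446, -1.0318)–(0.880242, 0, -1.0318)  len=0.6737

Chained into 1 loop(s):
  loop 1: 8 segments, perimeter = 5.3898
Total perimeter = 5.390


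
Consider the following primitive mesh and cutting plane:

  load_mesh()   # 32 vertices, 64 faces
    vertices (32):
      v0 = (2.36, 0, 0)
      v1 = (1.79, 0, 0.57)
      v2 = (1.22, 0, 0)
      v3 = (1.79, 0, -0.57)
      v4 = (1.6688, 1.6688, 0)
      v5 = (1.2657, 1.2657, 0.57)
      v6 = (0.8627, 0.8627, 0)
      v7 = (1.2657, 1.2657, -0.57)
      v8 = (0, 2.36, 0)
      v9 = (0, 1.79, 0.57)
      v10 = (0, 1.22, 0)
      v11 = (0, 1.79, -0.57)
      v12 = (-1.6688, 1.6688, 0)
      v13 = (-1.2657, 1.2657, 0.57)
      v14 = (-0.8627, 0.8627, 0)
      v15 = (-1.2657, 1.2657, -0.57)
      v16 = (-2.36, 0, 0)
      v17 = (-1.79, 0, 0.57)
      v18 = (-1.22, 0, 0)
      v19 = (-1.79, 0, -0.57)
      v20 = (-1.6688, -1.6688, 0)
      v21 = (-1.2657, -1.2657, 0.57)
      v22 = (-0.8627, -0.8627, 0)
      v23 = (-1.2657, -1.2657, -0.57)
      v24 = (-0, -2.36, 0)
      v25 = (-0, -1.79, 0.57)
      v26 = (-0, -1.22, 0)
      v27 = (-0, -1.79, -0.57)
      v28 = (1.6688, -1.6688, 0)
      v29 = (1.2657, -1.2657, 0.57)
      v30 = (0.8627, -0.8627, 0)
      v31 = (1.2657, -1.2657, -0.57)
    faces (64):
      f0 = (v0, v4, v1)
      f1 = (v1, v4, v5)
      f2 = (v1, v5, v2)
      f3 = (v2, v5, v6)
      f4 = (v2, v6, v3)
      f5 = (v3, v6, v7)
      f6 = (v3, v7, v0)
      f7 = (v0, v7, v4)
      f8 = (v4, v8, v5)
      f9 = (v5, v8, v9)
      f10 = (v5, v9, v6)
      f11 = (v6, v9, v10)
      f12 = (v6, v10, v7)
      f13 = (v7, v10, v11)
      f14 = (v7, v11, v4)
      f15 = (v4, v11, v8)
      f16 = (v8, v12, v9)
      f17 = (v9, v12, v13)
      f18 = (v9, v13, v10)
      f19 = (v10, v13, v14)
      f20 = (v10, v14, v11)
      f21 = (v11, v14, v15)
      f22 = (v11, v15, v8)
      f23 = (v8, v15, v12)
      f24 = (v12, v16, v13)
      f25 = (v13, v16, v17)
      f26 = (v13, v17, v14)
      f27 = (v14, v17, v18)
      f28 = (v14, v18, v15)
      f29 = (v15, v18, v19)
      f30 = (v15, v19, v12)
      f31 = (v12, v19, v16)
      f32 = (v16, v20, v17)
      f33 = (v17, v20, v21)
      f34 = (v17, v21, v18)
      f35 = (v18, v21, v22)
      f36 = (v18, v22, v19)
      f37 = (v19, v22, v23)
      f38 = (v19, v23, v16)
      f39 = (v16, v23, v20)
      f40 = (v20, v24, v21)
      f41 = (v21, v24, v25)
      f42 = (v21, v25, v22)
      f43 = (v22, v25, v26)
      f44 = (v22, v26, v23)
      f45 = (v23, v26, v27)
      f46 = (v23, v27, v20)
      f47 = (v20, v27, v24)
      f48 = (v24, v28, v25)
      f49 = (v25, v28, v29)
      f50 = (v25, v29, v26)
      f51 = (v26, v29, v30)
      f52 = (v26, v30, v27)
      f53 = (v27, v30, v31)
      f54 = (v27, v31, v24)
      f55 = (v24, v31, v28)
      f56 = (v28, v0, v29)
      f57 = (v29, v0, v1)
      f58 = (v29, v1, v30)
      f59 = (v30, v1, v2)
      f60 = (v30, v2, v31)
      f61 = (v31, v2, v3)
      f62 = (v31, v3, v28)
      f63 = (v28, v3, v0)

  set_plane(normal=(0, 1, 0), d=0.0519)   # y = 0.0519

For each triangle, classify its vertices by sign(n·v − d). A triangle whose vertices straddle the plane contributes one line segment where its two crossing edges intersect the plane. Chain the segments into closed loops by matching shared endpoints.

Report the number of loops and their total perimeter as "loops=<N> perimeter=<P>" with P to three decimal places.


loops=2 perimeter=6.449

Straddling triangles (16 of 64):
  (v0,v4,v1) [-+-] → (2.3385, 0.0519, 0)–(1.78623, 0.0519, 0.552273)  len=0.7810
  (v1,v4,v5) [-++] → (1.78623, 0.0519, 0.552273)–(1.7685, 0.0519, 0.57)  len=0.0251
  (v1,v5,v2) [-+-] → (1.7685, 0.0519, 0.57)–(1.22187, 0.0519, 0.0233728)  len=0.7730
  (v2,v5,v6) [-++] → (1.22187, 0.0519, 0.0233728)–(1.1985, 0.0519, 0)  len=0.0331
  (v2,v6,v3) [-+-] → (1.1985, 0.0519, 0)–(1.73421, 0.0519, -0.535709)  len=0.7576
  (v3,v6,v7) [-++] → (1.73421, 0.0519, -0.535709)–(1.7685, 0.0519, -0.57)  len=0.0485
  (v3,v7,v0) [-+-] → (1.7685, 0.0519, -0.57)–(2.31513, 0.0519, -0.0233728)  len=0.7730
  (v0,v7,v4) [-++] → (2.31513, 0.0519, -0.0233728)–(2.3385, 0.0519, 0)  len=0.0331
  (v12,v16,v13) [+-+] → (-2.3385, 0.0519, 0)–(-2.31513, 0.0519, 0.0233728)  len=0.0331
  (v13,v16,v17) [+--] → (-2.31513, 0.0519, 0.0233728)–(-1.7685, 0.0519, 0.57)  len=0.7730
  (v13,v17,v14) [+-+] → (-1.7685, 0.0519, 0.57)–(-1.73421, 0.0519, 0.535709)  len=0.0485
  (v14,v17,v18) [+--] → (-1.73421, 0.0519, 0.535709)–(-1.1985, 0.0519, 0)  len=0.7576
  (v14,v18,v15) [+-+] → (-1.1985, 0.0519, 0)–(-1.22187, 0.0519, -0.0233728)  len=0.0331
  (v15,v18,v19) [+--] → (-1.22187, 0.0519, -0.0233728)–(-1.7685, 0.0519, -0.57)  len=0.7730
  (v15,v19,v12) [+-+] → (-1.7685, 0.0519, -0.57)–(-1.78623, 0.0519, -0.552273)  len=0.0251
  (v12,v19,v16) [+--] → (-1.78623, 0.0519, -0.552273)–(-2.3385, 0.0519, 0)  len=0.7810

Chained into 2 loop(s):
  loop 1: 8 segments, perimeter = 3.2244
  loop 2: 8 segments, perimeter = 3.2244
Total perimeter = 6.449


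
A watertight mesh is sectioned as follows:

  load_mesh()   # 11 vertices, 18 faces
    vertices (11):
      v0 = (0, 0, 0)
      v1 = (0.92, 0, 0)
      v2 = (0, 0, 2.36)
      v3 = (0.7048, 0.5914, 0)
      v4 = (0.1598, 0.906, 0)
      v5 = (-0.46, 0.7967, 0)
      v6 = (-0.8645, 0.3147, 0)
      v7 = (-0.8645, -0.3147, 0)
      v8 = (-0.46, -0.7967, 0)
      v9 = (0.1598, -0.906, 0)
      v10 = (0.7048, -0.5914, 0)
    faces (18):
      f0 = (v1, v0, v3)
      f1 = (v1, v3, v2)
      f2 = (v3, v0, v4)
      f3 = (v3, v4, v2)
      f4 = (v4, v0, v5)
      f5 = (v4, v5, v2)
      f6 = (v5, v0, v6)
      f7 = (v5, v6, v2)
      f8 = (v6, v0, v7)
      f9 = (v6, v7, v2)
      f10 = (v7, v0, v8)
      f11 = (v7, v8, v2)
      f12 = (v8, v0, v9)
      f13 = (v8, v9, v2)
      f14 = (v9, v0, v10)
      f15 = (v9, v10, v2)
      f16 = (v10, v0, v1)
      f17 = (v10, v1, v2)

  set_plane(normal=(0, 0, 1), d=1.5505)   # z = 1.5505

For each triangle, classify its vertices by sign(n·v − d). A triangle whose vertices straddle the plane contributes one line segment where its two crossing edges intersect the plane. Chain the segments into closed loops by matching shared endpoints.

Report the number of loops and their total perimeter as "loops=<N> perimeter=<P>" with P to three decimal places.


loops=1 perimeter=1.943

Straddling triangles (9 of 18):
  (v1,v3,v2) [--+] → (0.241752, 0.202855, 1.5505)–(0.315568, 0, 1.5505)  len=0.2159
  (v3,v4,v2) [--+] → (0.0548128, 0.310766, 1.5505)–(0.241752, 0.202855, 1.5505)  len=0.2158
  (v4,v5,v2) [--+] → (-0.157784, 0.273275, 1.5505)–(0.0548128, 0.310766, 1.5505)  len=0.2159
  (v5,v6,v2) [--+] → (-0.296531, 0.107945, 1.5505)–(-0.157784, 0.273275, 1.5505)  len=0.2158
  (v6,v7,v2) [--+] → (-0.296531, -0.107945, 1.5505)–(-0.296531, 0.107945, 1.5505)  len=0.2159
  (v7,v8,v2) [--+] → (-0.157784, -0.273275, 1.5505)–(-0.296531, -0.107945, 1.5505)  len=0.2158
  (v8,v9,v2) [--+] → (0.0548128, -0.310766, 1.5505)–(-0.157784, -0.273275, 1.5505)  len=0.2159
  (v9,v10,v2) [--+] → (0.241752, -0.202855, 1.5505)–(0.0548128, -0.310766, 1.5505)  len=0.2158
  (v10,v1,v2) [--+] → (0.315568, 0, 1.5505)–(0.241752, -0.202855, 1.5505)  len=0.2159

Chained into 1 loop(s):
  loop 1: 9 segments, perimeter = 1.9427
Total perimeter = 1.943


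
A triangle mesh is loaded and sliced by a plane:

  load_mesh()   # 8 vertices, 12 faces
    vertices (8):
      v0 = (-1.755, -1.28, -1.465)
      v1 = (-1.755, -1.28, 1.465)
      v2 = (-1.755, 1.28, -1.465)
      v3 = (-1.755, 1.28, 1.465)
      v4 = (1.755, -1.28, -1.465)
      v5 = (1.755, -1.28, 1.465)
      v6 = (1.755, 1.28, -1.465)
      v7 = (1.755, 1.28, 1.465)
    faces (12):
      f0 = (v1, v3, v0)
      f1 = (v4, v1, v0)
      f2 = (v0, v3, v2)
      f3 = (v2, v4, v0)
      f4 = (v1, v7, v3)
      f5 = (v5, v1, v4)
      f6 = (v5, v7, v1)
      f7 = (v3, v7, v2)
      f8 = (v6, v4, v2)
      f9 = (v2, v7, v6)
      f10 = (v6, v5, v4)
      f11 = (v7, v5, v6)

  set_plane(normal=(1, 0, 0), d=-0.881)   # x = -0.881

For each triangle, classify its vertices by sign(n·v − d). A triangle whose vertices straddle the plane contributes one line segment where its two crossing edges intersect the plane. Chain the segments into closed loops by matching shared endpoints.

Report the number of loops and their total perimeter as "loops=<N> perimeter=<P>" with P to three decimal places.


Straddling triangles (8 of 12):
  (v4,v1,v0) [+--] → (-0.881, -1.28, 0.735422)–(-0.881, -1.28, -1.465)  len=2.2004
  (v2,v4,v0) [-+-] → (-0.881, 0.642553, -1.465)–(-0.881, -1.28, -1.465)  len=1.9226
  (v1,v7,v3) [-+-] → (-0.881, -0.642553, 1.465)–(-0.881, 1.28, 1.465)  len=1.9226
  (v5,v1,v4) [+-+] → (-0.881, -1.28, 1.465)–(-0.881, -1.28, 0.735422)  len=0.7296
  (v5,v7,v1) [++-] → (-0.881, -0.642553, 1.465)–(-0.881, -1.28, 1.465)  len=0.6374
  (v3,v7,v2) [-+-] → (-0.881, 1.28, 1.465)–(-0.881, 1.28, -0.735422)  len=2.2004
  (v6,v4,v2) [++-] → (-0.881, 0.642553, -1.465)–(-0.881, 1.28, -1.465)  len=0.6374
  (v2,v7,v6) [-++] → (-0.881, 1.28, -0.735422)–(-0.881, 1.28, -1.465)  len=0.7296

Chained into 1 loop(s):
  loop 1: 8 segments, perimeter = 10.9800
Total perimeter = 10.980

loops=1 perimeter=10.980


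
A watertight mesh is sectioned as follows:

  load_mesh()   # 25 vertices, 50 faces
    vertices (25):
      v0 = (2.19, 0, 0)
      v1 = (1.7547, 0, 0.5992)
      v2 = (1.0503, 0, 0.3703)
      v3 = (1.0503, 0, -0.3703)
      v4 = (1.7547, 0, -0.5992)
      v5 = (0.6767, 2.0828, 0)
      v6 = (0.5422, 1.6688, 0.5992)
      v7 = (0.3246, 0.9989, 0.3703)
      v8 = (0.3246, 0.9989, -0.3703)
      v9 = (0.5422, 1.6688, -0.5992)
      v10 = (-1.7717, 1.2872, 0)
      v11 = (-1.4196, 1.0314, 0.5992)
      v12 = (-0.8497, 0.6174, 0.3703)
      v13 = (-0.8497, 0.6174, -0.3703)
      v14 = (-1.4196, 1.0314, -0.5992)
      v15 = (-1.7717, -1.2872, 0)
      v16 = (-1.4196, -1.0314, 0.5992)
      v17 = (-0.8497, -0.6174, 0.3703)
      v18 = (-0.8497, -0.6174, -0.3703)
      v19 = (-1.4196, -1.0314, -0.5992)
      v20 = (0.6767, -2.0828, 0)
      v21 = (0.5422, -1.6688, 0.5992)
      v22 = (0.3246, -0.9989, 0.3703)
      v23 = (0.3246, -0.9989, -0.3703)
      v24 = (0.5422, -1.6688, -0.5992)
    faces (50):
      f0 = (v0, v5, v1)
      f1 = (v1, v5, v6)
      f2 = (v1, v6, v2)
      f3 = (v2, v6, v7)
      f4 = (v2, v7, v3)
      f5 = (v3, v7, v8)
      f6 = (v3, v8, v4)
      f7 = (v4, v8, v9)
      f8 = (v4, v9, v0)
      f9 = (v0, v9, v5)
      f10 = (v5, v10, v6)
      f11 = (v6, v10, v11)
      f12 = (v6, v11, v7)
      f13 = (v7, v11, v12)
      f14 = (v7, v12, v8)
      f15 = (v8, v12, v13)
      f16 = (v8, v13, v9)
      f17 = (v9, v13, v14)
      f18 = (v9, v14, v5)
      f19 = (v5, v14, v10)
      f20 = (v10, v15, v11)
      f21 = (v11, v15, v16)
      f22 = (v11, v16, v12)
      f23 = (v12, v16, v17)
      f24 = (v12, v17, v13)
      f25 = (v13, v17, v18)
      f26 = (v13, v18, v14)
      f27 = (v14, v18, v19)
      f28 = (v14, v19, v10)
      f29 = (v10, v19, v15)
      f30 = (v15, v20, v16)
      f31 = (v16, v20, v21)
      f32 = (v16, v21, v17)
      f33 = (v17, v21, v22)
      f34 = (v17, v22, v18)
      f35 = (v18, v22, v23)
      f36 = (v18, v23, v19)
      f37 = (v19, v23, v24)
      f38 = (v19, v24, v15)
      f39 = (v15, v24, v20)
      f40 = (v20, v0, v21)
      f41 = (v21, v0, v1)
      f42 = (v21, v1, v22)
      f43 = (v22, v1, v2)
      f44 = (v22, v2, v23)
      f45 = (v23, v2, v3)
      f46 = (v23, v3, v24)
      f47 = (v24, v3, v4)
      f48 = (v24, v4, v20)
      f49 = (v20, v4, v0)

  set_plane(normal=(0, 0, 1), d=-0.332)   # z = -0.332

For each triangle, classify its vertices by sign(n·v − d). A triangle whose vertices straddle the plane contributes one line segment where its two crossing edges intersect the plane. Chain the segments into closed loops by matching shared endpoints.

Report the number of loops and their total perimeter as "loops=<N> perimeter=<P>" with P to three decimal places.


Straddling triangles (20 of 50):
  (v2,v7,v3) [++-] → (1.01277, 0.0516579, -0.332)–(1.0503, 0, -0.332)  len=0.0639
  (v3,v7,v8) [-+-] → (1.01277, 0.0516579, -0.332)–(0.3246, 0.9989, -0.332)  len=1.1708
  (v4,v9,v0) [--+] → (1.277, 0.924636, -0.332)–(1.94881, 0, -0.332)  len=1.1429
  (v0,v9,v5) [+-+] → (1.277, 0.924636, -0.332)–(0.602177, 1.85341, -0.332)  len=1.1480
  (v7,v12,v8) [++-] → (0.263871, 0.979171, -0.332)–(0.3246, 0.9989, -0.332)  len=0.0639
  (v8,v12,v13) [-+-] → (0.263871, 0.979171, -0.332)–(-0.8497, 0.6174, -0.332)  len=1.1709
  (v9,v14,v5) [--+] → (-0.484801, 1.50025, -0.332)–(0.602177, 1.85341, -0.332)  len=1.1429
  (v5,v14,v10) [+-+] → (-0.484801, 1.50025, -0.332)–(-1.57661, 1.14547, -0.332)  len=1.1480
  (v12,v17,v13) [++-] → (-0.8497, 0.553543, -0.332)–(-0.8497, 0.6174, -0.332)  len=0.0639
  (v13,v17,v18) [-+-] → (-0.8497, 0.553543, -0.332)–(-0.8497, -0.6174, -0.332)  len=1.1709
  (v14,v19,v10) [--+] → (-1.57661, 0.00252844, -0.332)–(-1.57661, 1.14547, -0.332)  len=1.1429
  (v10,v19,v15) [+-+] → (-1.57661, 0.00252844, -0.332)–(-1.57661, -1.14547, -0.332)  len=1.1480
  (v17,v22,v18) [++-] → (-0.788971, -0.637129, -0.332)–(-0.8497, -0.6174, -0.332)  len=0.0639
  (v18,v22,v23) [-+-] → (-0.788971, -0.637129, -0.332)–(0.3246, -0.9989, -0.332)  len=1.1709
  (v19,v24,v15) [--+] → (-0.489633, -1.49863, -0.332)–(-1.57661, -1.14547, -0.332)  len=1.1429
  (v15,v24,v20) [+-+] → (-0.489633, -1.49863, -0.332)–(0.602177, -1.85341, -0.332)  len=1.1480
  (v22,v2,v23) [++-] → (0.362129, -0.947242, -0.332)–(0.3246, -0.9989, -0.332)  len=0.0639
  (v23,v2,v3) [-+-] → (0.362129, -0.947242, -0.332)–(1.0503, 0, -0.332)  len=1.1708
  (v24,v4,v20) [--+] → (1.27399, -0.928779, -0.332)–(0.602177, -1.85341, -0.332)  len=1.1429
  (v20,v4,v0) [+-+] → (1.27399, -0.928779, -0.332)–(1.94881, 0, -0.332)  len=1.1480

Chained into 2 loop(s):
  loop 1: 10 segments, perimeter = 6.1736
  loop 2: 10 segments, perimeter = 11.4547
Total perimeter = 17.628

loops=2 perimeter=17.628


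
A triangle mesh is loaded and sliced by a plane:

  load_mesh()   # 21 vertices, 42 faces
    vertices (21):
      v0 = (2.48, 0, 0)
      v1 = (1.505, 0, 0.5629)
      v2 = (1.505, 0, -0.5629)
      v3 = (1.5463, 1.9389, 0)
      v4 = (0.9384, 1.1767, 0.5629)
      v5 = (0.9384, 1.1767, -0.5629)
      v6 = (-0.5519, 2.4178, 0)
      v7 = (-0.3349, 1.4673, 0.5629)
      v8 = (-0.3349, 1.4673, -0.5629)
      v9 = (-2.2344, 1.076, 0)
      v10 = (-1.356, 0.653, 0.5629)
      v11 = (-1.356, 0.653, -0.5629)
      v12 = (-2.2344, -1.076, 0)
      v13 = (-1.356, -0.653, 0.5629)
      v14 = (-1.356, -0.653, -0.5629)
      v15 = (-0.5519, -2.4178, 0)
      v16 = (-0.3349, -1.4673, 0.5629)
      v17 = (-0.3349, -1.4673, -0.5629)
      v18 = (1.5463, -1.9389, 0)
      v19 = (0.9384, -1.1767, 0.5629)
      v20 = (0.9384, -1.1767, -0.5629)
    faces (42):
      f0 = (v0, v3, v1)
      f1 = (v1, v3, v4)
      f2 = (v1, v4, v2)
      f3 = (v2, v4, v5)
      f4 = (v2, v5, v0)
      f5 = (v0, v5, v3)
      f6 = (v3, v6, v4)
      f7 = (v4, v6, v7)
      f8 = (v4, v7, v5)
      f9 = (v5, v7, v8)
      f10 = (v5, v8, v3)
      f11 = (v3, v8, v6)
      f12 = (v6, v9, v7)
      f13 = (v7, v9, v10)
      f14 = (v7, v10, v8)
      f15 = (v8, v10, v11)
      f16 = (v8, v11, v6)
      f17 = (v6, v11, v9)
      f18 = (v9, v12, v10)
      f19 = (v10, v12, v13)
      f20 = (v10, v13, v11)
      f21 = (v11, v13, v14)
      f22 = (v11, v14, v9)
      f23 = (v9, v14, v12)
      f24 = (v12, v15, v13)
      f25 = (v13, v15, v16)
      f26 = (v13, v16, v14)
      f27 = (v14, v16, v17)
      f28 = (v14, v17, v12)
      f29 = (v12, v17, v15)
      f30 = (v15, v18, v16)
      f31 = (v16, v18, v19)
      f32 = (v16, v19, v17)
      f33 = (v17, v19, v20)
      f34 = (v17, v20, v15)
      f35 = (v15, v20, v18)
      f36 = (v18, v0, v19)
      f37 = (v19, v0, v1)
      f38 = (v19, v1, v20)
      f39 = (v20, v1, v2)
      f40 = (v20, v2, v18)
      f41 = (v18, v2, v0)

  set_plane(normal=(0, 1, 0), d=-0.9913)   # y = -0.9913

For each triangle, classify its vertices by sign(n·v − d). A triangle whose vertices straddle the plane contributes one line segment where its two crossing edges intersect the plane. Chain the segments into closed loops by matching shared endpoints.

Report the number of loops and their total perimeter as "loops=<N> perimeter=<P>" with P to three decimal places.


loops=2 perimeter=7.348

Straddling triangles (14 of 42):
  (v9,v12,v10) [+-+] → (-2.2344, -0.9913, 0)–(-2.19137, -0.9913, 0.0275753)  len=0.0511
  (v10,v12,v13) [+-+] → (-2.19137, -0.9913, 0.0275753)–(-2.05851, -0.9913, 0.112713)  len=0.1578
  (v9,v14,v12) [++-] → (-2.05851, -0.9913, -0.112713)–(-2.2344, -0.9913, 0)  len=0.2089
  (v12,v15,v13) [--+] → (-1.20186, -0.9913, 0.454996)–(-2.05851, -0.9913, 0.112713)  len=0.9225
  (v13,v15,v16) [+--] → (-1.20186, -0.9913, 0.454996)–(-0.931785, -0.9913, 0.5629)  len=0.2908
  (v13,v16,v14) [+-+] → (-0.931785, -0.9913, 0.5629)–(-0.931785, -0.9913, -0.0951877)  len=0.6581
  (v14,v16,v17) [+--] → (-0.931785, -0.9913, -0.0951877)–(-0.931785, -0.9913, -0.5629)  len=0.4677
  (v14,v17,v12) [+--] → (-0.931785, -0.9913, -0.5629)–(-2.05851, -0.9913, -0.112713)  len=1.2133
  (v18,v0,v19) [-+-] → (2.00263, -0.9913, 0)–(1.18129, -0.9913, 0.47421)  len=0.9484
  (v19,v0,v1) [-++] → (1.18129, -0.9913, 0.47421)–(1.02767, -0.9913, 0.5629)  len=0.1774
  (v19,v1,v20) [-+-] → (1.02767, -0.9913, 0.5629)–(1.02767, -0.9913, -0.38552)  len=0.9484
  (v20,v1,v2) [-++] → (1.02767, -0.9913, -0.38552)–(1.02767, -0.9913, -0.5629)  len=0.1774
  (v20,v2,v18) [-+-] → (1.02767, -0.9913, -0.5629)–(1.52612, -0.9913, -0.275107)  len=0.5756
  (v18,v2,v0) [-++] → (1.52612, -0.9913, -0.275107)–(2.00263, -0.9913, 0)  len=0.5502

Chained into 2 loop(s):
  loop 1: 8 segments, perimeter = 3.9703
  loop 2: 6 segments, perimeter = 3.3774
Total perimeter = 7.348


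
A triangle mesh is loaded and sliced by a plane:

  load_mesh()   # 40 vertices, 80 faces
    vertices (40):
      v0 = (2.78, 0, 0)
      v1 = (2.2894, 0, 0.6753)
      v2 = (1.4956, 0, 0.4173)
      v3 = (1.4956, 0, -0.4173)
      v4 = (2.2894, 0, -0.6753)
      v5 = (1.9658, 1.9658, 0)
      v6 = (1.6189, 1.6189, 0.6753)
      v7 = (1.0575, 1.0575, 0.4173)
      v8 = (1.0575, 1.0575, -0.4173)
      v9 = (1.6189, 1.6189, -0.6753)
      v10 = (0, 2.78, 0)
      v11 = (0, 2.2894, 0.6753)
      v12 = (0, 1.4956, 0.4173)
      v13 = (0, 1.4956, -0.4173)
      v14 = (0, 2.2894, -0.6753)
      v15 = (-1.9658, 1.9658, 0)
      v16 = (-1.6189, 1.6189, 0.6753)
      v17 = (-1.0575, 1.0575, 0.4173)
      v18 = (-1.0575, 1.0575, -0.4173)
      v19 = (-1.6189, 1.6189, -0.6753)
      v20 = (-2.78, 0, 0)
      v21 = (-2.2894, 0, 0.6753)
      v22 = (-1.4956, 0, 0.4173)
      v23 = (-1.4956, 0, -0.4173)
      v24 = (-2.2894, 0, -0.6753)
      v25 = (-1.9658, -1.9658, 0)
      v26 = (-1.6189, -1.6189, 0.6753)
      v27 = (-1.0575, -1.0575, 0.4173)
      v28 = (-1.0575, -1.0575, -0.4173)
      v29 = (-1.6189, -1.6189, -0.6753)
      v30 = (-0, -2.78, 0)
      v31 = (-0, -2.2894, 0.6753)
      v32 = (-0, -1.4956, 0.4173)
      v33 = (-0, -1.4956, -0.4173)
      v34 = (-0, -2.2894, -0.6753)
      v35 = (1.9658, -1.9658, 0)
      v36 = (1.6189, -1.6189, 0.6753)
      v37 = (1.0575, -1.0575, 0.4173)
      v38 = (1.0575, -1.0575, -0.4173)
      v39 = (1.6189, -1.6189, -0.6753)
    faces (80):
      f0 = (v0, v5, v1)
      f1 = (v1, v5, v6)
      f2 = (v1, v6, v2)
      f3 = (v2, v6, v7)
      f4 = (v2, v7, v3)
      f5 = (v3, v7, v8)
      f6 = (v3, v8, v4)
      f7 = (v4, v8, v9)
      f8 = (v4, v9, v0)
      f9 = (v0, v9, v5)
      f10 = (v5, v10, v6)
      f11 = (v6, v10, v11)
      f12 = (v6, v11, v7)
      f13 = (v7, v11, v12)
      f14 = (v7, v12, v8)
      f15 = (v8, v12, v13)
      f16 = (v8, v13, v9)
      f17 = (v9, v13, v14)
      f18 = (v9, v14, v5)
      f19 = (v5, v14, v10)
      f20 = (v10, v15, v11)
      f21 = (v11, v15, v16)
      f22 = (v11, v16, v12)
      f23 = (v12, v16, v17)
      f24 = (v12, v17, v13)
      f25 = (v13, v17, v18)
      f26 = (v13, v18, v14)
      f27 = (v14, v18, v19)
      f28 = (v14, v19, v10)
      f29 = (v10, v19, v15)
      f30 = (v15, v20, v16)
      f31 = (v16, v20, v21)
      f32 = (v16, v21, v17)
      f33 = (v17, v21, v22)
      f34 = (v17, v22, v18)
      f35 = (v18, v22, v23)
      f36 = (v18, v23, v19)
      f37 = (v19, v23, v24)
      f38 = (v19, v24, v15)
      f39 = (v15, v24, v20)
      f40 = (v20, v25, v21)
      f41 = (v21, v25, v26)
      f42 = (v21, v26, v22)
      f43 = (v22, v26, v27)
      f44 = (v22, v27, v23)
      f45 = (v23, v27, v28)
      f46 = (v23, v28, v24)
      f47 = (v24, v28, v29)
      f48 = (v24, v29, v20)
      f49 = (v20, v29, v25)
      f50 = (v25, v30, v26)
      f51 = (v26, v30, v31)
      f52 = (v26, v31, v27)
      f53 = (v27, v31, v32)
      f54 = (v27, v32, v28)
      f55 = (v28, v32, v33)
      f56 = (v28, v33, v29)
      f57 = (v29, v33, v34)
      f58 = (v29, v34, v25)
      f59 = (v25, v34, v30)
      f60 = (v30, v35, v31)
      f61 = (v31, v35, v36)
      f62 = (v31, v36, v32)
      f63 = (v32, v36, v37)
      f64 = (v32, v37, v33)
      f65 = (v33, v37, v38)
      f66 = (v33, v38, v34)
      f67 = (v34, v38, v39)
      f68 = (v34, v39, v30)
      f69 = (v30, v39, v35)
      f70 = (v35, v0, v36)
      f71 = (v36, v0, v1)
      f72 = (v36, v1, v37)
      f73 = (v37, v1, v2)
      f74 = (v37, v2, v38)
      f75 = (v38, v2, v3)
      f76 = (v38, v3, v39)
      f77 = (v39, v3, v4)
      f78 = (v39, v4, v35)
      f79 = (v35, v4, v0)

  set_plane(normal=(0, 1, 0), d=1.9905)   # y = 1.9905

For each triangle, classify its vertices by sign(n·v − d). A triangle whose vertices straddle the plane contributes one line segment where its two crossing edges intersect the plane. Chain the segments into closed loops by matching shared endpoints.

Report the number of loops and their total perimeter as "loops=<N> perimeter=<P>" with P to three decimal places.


loops=1 perimeter=8.367

Straddling triangles (14 of 80):
  (v5,v10,v6) [-+-] → (1.90616, 1.9905, 0)–(1.10079, 1.9905, 0.459176)  len=0.9271
  (v6,v10,v11) [-++] → (1.10079, 1.9905, 0.459176)–(0.721684, 1.9905, 0.6753)  len=0.4364
  (v6,v11,v7) [-+-] → (0.721684, 1.9905, 0.6753)–(0.256585, 1.9905, 0.612701)  len=0.4693
  (v7,v11,v12) [-+-] → (0.256585, 1.9905, 0.612701)–(0, 1.9905, 0.578152)  len=0.2589
  (v9,v13,v14) [--+] → (0, 1.9905, -0.578152)–(0.721684, 1.9905, -0.6753)  len=0.7282
  (v9,v14,v5) [-+-] → (0.721684, 1.9905, -0.6753)–(1.81575, 1.9905, -0.0515448)  len=1.2594
  (v5,v14,v10) [-++] → (1.81575, 1.9905, -0.0515448)–(1.90616, 1.9905, 0)  len=0.1041
  (v10,v15,v11) [+-+] → (-1.90616, 1.9905, 0)–(-1.81575, 1.9905, 0.0515448)  len=0.1041
  (v11,v15,v16) [+--] → (-1.81575, 1.9905, 0.0515448)–(-0.721684, 1.9905, 0.6753)  len=1.2594
  (v11,v16,v12) [+--] → (-0.721684, 1.9905, 0.6753)–(0, 1.9905, 0.578152)  len=0.7282
  (v13,v18,v14) [--+] → (-0.256585, 1.9905, -0.612701)–(0, 1.9905, -0.578152)  len=0.2589
  (v14,v18,v19) [+--] → (-0.256585, 1.9905, -0.612701)–(-0.721684, 1.9905, -0.6753)  len=0.4693
  (v14,v19,v10) [+-+] → (-0.721684, 1.9905, -0.6753)–(-1.10079, 1.9905, -0.459176)  len=0.4364
  (v10,v19,v15) [+--] → (-1.10079, 1.9905, -0.459176)–(-1.90616, 1.9905, 0)  len=0.9271

Chained into 1 loop(s):
  loop 1: 14 segments, perimeter = 8.3666
Total perimeter = 8.367


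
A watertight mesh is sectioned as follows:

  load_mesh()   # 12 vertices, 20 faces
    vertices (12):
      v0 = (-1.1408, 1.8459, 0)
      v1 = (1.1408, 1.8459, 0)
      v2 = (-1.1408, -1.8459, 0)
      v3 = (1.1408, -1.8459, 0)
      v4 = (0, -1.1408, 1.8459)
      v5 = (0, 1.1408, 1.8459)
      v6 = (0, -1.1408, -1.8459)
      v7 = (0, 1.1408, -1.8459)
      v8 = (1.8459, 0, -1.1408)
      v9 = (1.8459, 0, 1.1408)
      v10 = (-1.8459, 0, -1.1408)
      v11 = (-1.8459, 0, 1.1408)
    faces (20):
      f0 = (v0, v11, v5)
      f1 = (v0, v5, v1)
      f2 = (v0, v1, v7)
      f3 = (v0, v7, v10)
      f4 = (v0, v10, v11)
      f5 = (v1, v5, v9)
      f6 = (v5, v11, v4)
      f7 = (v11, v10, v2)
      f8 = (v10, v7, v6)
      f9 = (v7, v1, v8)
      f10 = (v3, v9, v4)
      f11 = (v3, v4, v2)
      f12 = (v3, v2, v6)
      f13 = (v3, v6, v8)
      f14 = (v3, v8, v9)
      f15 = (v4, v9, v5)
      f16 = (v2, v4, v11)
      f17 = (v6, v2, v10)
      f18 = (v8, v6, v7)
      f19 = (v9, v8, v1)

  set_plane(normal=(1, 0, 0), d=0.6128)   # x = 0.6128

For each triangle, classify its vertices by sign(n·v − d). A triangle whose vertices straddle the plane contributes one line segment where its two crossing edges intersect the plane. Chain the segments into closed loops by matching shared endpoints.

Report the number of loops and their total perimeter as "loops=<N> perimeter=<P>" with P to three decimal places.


loops=1 perimeter=10.991

Straddling triangles (10 of 20):
  (v0,v5,v1) [--+] → (0.6128, 1.51956, 0.854344)–(0.6128, 1.8459, 0)  len=0.9146
  (v0,v1,v7) [-+-] → (0.6128, 1.8459, 0)–(0.6128, 1.51956, -0.854344)  len=0.9146
  (v1,v5,v9) [+-+] → (0.6128, 1.51956, 0.854344)–(0.6128, 0.762078, 1.61182)  len=1.0712
  (v7,v1,v8) [-++] → (0.6128, 1.51956, -0.854344)–(0.6128, 0.762078, -1.61182)  len=1.0712
  (v3,v9,v4) [++-] → (0.6128, -0.762078, 1.61182)–(0.6128, -1.51956, 0.854344)  len=1.0712
  (v3,v4,v2) [+--] → (0.6128, -1.51956, 0.854344)–(0.6128, -1.8459, 0)  len=0.9146
  (v3,v2,v6) [+--] → (0.6128, -1.8459, 0)–(0.6128, -1.51956, -0.854344)  len=0.9146
  (v3,v6,v8) [+-+] → (0.6128, -1.51956, -0.854344)–(0.6128, -0.762078, -1.61182)  len=1.0712
  (v4,v9,v5) [-+-] → (0.6128, -0.762078, 1.61182)–(0.6128, 0.762078, 1.61182)  len=1.5242
  (v8,v6,v7) [+--] → (0.6128, -0.762078, -1.61182)–(0.6128, 0.762078, -1.61182)  len=1.5242

Chained into 1 loop(s):
  loop 1: 10 segments, perimeter = 10.9915
Total perimeter = 10.991


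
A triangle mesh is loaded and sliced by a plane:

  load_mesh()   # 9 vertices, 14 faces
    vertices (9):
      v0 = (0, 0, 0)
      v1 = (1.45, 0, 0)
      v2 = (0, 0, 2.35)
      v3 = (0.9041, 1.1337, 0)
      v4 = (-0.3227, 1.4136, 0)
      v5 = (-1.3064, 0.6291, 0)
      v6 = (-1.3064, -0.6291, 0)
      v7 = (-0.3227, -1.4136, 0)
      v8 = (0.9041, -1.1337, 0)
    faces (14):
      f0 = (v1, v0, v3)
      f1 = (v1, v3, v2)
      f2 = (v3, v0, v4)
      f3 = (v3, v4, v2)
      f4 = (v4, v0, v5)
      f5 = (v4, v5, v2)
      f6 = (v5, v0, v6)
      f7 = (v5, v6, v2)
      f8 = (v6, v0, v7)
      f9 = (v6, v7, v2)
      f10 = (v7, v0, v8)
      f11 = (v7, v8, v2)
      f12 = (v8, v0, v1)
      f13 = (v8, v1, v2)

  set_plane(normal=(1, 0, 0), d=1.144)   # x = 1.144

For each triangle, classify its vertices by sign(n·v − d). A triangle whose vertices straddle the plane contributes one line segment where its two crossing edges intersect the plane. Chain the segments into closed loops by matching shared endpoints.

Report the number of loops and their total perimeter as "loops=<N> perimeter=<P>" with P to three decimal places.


Straddling triangles (4 of 14):
  (v1,v0,v3) [+--] → (1.144, 0, 0)–(1.144, 0.635487, 0)  len=0.6355
  (v1,v3,v2) [+--] → (1.144, 0.635487, 0)–(1.144, 0, 0.495931)  len=0.8061
  (v8,v0,v1) [--+] → (1.144, 0, 0)–(1.144, -0.635487, 0)  len=0.6355
  (v8,v1,v2) [-+-] → (1.144, -0.635487, 0)–(1.144, 0, 0.495931)  len=0.8061

Chained into 1 loop(s):
  loop 1: 4 segments, perimeter = 2.8832
Total perimeter = 2.883

loops=1 perimeter=2.883


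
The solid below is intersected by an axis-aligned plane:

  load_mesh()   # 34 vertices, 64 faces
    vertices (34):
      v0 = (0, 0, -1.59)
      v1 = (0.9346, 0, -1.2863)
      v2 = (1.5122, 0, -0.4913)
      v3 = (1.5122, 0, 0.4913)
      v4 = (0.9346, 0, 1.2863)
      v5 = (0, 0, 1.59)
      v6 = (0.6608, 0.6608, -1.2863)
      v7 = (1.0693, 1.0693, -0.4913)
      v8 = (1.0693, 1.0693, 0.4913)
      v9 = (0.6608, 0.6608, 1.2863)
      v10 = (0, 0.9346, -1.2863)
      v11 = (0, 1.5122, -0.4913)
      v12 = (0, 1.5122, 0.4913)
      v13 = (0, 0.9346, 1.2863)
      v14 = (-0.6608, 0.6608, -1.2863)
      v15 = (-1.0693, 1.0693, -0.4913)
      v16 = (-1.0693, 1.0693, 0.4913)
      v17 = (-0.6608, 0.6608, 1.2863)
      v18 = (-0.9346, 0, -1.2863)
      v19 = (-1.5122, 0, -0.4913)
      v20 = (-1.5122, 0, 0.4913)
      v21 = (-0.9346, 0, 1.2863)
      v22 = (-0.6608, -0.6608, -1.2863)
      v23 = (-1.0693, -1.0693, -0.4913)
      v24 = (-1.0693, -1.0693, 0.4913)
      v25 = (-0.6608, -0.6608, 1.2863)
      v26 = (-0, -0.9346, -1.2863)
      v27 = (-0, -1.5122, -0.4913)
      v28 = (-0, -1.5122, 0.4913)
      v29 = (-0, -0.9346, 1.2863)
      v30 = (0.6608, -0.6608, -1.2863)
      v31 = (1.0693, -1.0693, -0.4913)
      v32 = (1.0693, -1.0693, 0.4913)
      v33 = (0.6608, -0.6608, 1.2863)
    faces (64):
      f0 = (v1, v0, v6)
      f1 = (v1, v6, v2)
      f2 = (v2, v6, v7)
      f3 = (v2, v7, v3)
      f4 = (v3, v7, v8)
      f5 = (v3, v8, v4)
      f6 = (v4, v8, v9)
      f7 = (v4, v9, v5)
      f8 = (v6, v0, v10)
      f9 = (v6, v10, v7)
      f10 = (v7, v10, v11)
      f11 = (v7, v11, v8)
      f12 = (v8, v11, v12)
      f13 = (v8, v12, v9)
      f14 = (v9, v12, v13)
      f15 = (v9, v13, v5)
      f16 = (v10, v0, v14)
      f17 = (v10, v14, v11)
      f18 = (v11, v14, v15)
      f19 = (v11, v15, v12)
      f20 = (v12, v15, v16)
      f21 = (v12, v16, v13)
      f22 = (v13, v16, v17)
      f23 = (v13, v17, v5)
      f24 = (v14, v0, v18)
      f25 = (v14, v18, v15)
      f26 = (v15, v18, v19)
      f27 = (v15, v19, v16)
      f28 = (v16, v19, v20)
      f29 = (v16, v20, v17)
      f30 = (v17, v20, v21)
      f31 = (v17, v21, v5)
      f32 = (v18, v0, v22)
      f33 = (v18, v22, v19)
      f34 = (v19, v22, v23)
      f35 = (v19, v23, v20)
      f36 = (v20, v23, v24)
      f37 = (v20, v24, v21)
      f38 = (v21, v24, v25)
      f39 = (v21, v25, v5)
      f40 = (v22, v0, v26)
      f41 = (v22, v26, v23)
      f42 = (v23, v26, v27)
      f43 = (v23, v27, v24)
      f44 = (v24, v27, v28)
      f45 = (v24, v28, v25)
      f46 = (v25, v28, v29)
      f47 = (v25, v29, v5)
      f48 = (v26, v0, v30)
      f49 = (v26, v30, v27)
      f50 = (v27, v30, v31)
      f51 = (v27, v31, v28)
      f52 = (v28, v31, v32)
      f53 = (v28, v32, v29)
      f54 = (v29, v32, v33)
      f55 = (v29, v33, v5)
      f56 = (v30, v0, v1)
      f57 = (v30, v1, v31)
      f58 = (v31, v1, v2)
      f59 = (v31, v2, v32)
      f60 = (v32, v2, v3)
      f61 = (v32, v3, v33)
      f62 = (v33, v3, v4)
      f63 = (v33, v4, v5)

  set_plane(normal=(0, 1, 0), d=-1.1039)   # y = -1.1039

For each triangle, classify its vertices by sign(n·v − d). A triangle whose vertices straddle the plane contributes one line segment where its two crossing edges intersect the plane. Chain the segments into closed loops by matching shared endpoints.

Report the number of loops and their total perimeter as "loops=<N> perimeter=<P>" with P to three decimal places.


loops=1 perimeter=6.504

Straddling triangles (10 of 64):
  (v23,v26,v27) [++-] → (0, -1.1039, -1.05328)–(-0.985765, -1.1039, -0.4913)  len=1.1347
  (v23,v27,v24) [+-+] → (-0.985765, -1.1039, -0.4913)–(-0.985765, -1.1039, 0.414538)  len=0.9058
  (v24,v27,v28) [+--] → (-0.985765, -1.1039, 0.414538)–(-0.985765, -1.1039, 0.4913)  len=0.0768
  (v24,v28,v25) [+-+] → (-0.985765, -1.1039, 0.4913)–(-0.316895, -1.1039, 0.872553)  len=0.7699
  (v25,v28,v29) [+-+] → (-0.316895, -1.1039, 0.872553)–(0, -1.1039, 1.05328)  len=0.3648
  (v26,v30,v27) [++-] → (0.316895, -1.1039, -0.872553)–(0, -1.1039, -1.05328)  len=0.3648
  (v27,v30,v31) [-++] → (0.316895, -1.1039, -0.872553)–(0.985765, -1.1039, -0.4913)  len=0.7699
  (v27,v31,v28) [-+-] → (0.985765, -1.1039, -0.4913)–(0.985765, -1.1039, -0.414538)  len=0.0768
  (v28,v31,v32) [-++] → (0.985765, -1.1039, -0.414538)–(0.985765, -1.1039, 0.4913)  len=0.9058
  (v28,v32,v29) [-++] → (0.985765, -1.1039, 0.4913)–(0, -1.1039, 1.05328)  len=1.1347

Chained into 1 loop(s):
  loop 1: 10 segments, perimeter = 6.5040
Total perimeter = 6.504


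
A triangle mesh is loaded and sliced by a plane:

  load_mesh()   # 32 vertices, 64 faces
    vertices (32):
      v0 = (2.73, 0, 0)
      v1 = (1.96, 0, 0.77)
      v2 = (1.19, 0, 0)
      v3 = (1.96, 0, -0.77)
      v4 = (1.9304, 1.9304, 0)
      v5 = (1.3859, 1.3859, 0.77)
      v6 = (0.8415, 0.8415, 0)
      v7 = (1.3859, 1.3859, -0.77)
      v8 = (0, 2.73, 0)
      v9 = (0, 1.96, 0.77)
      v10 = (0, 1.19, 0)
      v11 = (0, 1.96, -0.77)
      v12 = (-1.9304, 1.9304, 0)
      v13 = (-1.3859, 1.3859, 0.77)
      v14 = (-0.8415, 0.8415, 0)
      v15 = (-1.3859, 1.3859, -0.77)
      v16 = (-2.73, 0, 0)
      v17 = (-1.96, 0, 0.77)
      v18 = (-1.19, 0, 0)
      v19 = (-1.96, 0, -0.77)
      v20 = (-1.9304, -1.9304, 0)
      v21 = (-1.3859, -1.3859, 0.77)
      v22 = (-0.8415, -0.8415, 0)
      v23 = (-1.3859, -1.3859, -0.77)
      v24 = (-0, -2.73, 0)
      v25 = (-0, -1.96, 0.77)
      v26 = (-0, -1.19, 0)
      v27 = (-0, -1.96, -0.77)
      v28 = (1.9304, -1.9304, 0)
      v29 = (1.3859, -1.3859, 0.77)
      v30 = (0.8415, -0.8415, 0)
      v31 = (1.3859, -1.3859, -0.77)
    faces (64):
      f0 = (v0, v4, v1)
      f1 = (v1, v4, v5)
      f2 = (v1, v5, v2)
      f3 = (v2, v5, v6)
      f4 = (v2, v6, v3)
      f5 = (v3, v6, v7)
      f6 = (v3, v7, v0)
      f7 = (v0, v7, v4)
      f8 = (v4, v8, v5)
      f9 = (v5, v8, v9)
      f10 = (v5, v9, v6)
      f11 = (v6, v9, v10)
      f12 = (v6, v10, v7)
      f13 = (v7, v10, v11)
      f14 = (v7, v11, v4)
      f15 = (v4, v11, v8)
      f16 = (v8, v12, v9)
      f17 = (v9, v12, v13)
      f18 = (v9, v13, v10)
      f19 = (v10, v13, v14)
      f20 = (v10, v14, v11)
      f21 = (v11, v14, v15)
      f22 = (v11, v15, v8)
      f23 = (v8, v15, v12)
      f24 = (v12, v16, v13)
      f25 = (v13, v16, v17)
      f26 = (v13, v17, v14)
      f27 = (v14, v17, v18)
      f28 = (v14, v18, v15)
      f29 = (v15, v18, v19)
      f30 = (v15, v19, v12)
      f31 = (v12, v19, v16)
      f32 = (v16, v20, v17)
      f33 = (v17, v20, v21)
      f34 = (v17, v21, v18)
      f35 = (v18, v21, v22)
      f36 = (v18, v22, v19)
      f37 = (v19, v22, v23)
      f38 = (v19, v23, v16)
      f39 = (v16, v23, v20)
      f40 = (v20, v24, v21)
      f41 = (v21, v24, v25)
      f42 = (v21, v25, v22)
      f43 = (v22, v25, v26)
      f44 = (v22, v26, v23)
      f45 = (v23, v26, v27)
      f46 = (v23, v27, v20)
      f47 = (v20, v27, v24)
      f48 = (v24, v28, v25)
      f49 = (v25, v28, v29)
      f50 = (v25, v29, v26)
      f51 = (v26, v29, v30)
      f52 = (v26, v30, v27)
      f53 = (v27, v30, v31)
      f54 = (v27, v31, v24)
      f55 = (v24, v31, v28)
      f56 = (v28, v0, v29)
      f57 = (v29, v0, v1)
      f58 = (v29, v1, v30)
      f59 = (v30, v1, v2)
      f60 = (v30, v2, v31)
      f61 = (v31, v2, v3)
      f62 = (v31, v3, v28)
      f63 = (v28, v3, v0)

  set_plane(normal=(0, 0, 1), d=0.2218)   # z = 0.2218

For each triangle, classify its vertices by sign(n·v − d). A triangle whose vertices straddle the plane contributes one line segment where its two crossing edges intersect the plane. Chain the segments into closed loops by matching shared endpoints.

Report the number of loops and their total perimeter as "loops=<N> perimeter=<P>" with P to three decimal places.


Straddling triangles (32 of 64):
  (v0,v4,v1) [--+] → (1.93893, 1.37434, 0.2218)–(2.5082, 0, 0.2218)  len=1.4876
  (v1,v4,v5) [+-+] → (1.93893, 1.37434, 0.2218)–(1.77356, 1.77356, 0.2218)  len=0.4321
  (v1,v5,v2) [++-] → (1.24643, 0.399211, 0.2218)–(1.4118, 0, 0.2218)  len=0.4321
  (v2,v5,v6) [-+-] → (1.24643, 0.399211, 0.2218)–(0.998315, 0.998315, 0.2218)  len=0.6484
  (v4,v8,v5) [--+] → (0.399211, 2.34283, 0.2218)–(1.77356, 1.77356, 0.2218)  len=1.4876
  (v5,v8,v9) [+-+] → (0.399211, 2.34283, 0.2218)–(0, 2.5082, 0.2218)  len=0.4321
  (v5,v9,v6) [++-] → (0.599104, 1.16369, 0.2218)–(0.998315, 0.998315, 0.2218)  len=0.4321
  (v6,v9,v10) [-+-] → (0.599104, 1.16369, 0.2218)–(0, 1.4118, 0.2218)  len=0.6484
  (v8,v12,v9) [--+] → (-1.37434, 1.93893, 0.2218)–(0, 2.5082, 0.2218)  len=1.4876
  (v9,v12,v13) [+-+] → (-1.37434, 1.93893, 0.2218)–(-1.77356, 1.77356, 0.2218)  len=0.4321
  (v9,v13,v10) [++-] → (-0.399211, 1.24643, 0.2218)–(0, 1.4118, 0.2218)  len=0.4321
  (v10,v13,v14) [-+-] → (-0.399211, 1.24643, 0.2218)–(-0.998315, 0.998315, 0.2218)  len=0.6484
  (v12,v16,v13) [--+] → (-2.34283, 0.399211, 0.2218)–(-1.77356, 1.77356, 0.2218)  len=1.4876
  (v13,v16,v17) [+-+] → (-2.34283, 0.399211, 0.2218)–(-2.5082, 0, 0.2218)  len=0.4321
  (v13,v17,v14) [++-] → (-1.16369, 0.599104, 0.2218)–(-0.998315, 0.998315, 0.2218)  len=0.4321
  (v14,v17,v18) [-+-] → (-1.16369, 0.599104, 0.2218)–(-1.4118, 0, 0.2218)  len=0.6484
  (v16,v20,v17) [--+] → (-1.93893, -1.37434, 0.2218)–(-2.5082, 0, 0.2218)  len=1.4876
  (v17,v20,v21) [+-+] → (-1.93893, -1.37434, 0.2218)–(-1.77356, -1.77356, 0.2218)  len=0.4321
  (v17,v21,v18) [++-] → (-1.24643, -0.399211, 0.2218)–(-1.4118, 0, 0.2218)  len=0.4321
  (v18,v21,v22) [-+-] → (-1.24643, -0.399211, 0.2218)–(-0.998315, -0.998315, 0.2218)  len=0.6484
  (v20,v24,v21) [--+] → (-0.399211, -2.34283, 0.2218)–(-1.77356, -1.77356, 0.2218)  len=1.4876
  (v21,v24,v25) [+-+] → (-0.399211, -2.34283, 0.2218)–(0, -2.5082, 0.2218)  len=0.4321
  (v21,v25,v22) [++-] → (-0.599104, -1.16369, 0.2218)–(-0.998315, -0.998315, 0.2218)  len=0.4321
  (v22,v25,v26) [-+-] → (-0.599104, -1.16369, 0.2218)–(0, -1.4118, 0.2218)  len=0.6484
  (v24,v28,v25) [--+] → (1.37434, -1.93893, 0.2218)–(0, -2.5082, 0.2218)  len=1.4876
  (v25,v28,v29) [+-+] → (1.37434, -1.93893, 0.2218)–(1.77356, -1.77356, 0.2218)  len=0.4321
  (v25,v29,v26) [++-] → (0.399211, -1.24643, 0.2218)–(0, -1.4118, 0.2218)  len=0.4321
  (v26,v29,v30) [-+-] → (0.399211, -1.24643, 0.2218)–(0.998315, -0.998315, 0.2218)  len=0.6484
  (v28,v0,v29) [--+] → (2.34283, -0.399211, 0.2218)–(1.77356, -1.77356, 0.2218)  len=1.4876
  (v29,v0,v1) [+-+] → (2.34283, -0.399211, 0.2218)–(2.5082, 0, 0.2218)  len=0.4321
  (v29,v1,v30) [++-] → (1.16369, -0.599104, 0.2218)–(0.998315, -0.998315, 0.2218)  len=0.4321
  (v30,v1,v2) [-+-] → (1.16369, -0.599104, 0.2218)–(1.4118, 0, 0.2218)  len=0.6484

Chained into 2 loop(s):
  loop 1: 16 segments, perimeter = 15.3575
  loop 2: 16 segments, perimeter = 8.6445
Total perimeter = 24.002

loops=2 perimeter=24.002
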